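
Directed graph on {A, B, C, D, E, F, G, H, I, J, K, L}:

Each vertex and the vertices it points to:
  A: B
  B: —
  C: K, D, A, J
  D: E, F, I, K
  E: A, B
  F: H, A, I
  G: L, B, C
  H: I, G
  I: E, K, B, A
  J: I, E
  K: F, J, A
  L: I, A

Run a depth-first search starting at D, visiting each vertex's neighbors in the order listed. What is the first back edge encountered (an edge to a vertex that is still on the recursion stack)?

DFS from D (visiting each vertex's neighbors in the order listed); mark gray on enter, black on exit:
D gray
  E gray
    A gray
      B gray
      B black
    A black
    E→B: B black — skip
  E black
  F gray
    H gray
      I gray
        I→E: E black — skip
        K gray
          K→F: F is gray → back edge
First back edge: K → F.

K→F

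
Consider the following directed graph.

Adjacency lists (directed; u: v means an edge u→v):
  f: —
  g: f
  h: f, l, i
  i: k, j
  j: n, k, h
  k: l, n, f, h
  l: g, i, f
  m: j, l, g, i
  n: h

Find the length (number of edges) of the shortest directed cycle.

3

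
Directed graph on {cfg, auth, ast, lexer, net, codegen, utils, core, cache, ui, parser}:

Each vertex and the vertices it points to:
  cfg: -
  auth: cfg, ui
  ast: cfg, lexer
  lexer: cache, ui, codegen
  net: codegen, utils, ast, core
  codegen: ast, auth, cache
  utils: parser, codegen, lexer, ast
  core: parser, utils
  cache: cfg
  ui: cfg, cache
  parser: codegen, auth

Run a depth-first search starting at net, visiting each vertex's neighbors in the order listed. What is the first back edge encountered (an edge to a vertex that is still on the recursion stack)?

DFS from net (visiting each vertex's neighbors in the order listed); mark gray on enter, black on exit:
net gray
  codegen gray
    ast gray
      cfg gray
      cfg black
      lexer gray
        cache gray
          cache→cfg: cfg black — skip
        cache black
        ui gray
          ui→cfg: cfg black — skip
          ui→cache: cache black — skip
        ui black
        lexer→codegen: codegen is gray → back edge
First back edge: lexer → codegen.

lexer→codegen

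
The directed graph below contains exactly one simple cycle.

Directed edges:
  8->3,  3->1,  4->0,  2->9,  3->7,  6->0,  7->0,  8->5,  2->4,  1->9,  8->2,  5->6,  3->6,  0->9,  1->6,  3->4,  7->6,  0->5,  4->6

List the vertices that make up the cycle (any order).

DFS with gray/black marking from 5:
5 gray
  6 gray
    0 gray
      0→5: 5 is gray → back edge
Back edge closes the cycle 5 → 6 → 0 → 5; its vertices are {0, 5, 6}.

0, 5, 6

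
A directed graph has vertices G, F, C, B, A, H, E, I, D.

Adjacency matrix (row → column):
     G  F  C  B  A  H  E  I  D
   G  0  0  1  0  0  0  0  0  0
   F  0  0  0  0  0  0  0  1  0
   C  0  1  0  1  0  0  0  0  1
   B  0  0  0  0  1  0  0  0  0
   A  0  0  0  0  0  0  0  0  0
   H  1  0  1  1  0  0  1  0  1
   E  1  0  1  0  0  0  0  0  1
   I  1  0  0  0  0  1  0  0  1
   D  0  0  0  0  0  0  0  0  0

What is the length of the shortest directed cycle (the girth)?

For each vertex v, BFS finds the shortest path from v back to v.
The shortest such closed walk is H → C → F → I → H, length 4.

4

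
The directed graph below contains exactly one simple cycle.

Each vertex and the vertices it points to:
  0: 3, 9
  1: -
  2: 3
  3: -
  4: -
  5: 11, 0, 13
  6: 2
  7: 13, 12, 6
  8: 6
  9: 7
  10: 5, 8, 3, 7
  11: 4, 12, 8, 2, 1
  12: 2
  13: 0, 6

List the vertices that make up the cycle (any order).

DFS with gray/black marking from 7:
7 gray
  13 gray
    0 gray
      3 gray
      3 black
      9 gray
        9→7: 7 is gray → back edge
Back edge closes the cycle 7 → 13 → 0 → 9 → 7; its vertices are {0, 7, 9, 13}.

0, 7, 9, 13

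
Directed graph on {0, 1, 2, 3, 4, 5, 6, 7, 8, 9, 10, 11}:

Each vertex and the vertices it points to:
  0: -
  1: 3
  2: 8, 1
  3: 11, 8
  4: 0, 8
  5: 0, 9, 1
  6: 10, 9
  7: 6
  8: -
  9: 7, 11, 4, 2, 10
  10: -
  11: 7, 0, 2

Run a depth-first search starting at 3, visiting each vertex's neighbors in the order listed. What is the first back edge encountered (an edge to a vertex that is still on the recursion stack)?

DFS from 3 (visiting each vertex's neighbors in the order listed); mark gray on enter, black on exit:
3 gray
  11 gray
    7 gray
      6 gray
        10 gray
        10 black
        9 gray
          9→7: 7 is gray → back edge
First back edge: 9 → 7.

9->7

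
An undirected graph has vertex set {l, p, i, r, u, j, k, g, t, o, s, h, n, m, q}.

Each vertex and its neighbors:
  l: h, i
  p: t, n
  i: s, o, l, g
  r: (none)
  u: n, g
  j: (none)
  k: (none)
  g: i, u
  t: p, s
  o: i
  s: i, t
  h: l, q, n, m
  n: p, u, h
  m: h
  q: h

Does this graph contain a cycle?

DFS, tracking each vertex's parent; an edge to a visited non-parent vertex closes a cycle.
Start from o:
visit o (parent –)
  visit i (parent o)
    visit s (parent i)
      s–i: parent, skip
      visit t (parent s)
        visit p (parent t)
          p–t: parent, skip
          visit n (parent p)
            n–p: parent, skip
            visit u (parent n)
              u–n: parent, skip
              visit g (parent u)
                g–i: i visited and ≠ parent → cycle
Cycle: i – s – t – p – n – u – g – i.

Yes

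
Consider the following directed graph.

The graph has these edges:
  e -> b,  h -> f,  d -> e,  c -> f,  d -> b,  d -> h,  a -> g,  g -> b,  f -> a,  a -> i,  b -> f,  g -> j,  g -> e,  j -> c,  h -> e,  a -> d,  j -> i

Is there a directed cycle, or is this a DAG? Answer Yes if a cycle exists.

Yes

DFS with white/gray/black marking, starting from j:
j gray
  c gray
    f gray
      a gray
        d gray
          h gray
            h→f: f is gray → back edge
Back edge found, so a cycle exists: f → a → d → h → f.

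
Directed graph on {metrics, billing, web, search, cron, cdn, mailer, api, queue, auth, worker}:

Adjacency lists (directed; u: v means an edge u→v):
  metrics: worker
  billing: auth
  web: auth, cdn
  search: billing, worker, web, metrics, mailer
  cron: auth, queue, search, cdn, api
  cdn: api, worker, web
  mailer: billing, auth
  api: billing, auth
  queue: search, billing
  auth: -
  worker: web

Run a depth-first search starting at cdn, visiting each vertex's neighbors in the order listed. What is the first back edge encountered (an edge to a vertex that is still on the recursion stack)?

web→cdn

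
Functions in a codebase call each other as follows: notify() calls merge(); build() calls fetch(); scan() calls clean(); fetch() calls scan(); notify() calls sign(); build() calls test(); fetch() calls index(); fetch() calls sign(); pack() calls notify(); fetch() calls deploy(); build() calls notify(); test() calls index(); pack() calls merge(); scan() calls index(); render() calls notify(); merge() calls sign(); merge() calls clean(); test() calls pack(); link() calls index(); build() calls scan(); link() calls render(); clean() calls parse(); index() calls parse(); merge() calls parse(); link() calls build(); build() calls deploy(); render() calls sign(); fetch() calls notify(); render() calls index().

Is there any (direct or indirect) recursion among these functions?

No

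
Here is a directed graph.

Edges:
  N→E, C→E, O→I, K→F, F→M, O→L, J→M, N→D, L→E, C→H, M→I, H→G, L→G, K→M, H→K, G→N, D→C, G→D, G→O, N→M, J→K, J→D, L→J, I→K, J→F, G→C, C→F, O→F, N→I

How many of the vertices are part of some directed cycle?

12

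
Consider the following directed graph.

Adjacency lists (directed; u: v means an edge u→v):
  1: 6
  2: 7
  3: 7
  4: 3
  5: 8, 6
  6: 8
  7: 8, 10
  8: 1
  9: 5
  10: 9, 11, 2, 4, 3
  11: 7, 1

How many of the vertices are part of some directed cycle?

A vertex is on a directed cycle iff it belongs to a strongly connected component of size ≥ 2 (or has a self-loop).
The vertices on cycles are {1, 2, 3, 4, 6, 7, 8, 10, 11} — 9 in total.

9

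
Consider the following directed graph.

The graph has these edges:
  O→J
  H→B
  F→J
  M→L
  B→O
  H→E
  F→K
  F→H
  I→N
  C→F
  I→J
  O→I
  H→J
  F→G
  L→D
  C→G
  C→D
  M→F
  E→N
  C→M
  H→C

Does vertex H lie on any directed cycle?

Yes

H is on a cycle iff H can reach itself via ≥1 edge.
H → C → F → H — yes.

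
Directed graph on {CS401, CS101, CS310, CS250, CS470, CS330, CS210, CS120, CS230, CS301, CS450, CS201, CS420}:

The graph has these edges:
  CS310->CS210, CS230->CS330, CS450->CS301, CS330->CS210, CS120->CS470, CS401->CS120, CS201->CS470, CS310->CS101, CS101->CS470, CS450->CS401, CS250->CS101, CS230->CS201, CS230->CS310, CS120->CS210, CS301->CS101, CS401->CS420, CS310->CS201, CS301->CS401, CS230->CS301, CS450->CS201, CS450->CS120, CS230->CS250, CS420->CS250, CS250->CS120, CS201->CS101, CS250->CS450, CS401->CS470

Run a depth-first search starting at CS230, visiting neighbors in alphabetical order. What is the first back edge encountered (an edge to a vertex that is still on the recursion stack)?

CS420->CS250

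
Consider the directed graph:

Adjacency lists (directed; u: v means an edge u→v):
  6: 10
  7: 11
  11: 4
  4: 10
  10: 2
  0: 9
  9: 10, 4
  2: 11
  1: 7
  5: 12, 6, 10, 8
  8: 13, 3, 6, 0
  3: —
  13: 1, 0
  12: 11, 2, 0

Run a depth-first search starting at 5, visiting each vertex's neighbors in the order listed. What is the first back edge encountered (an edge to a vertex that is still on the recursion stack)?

DFS from 5 (visiting each vertex's neighbors in the order listed); mark gray on enter, black on exit:
5 gray
  12 gray
    11 gray
      4 gray
        10 gray
          2 gray
            2→11: 11 is gray → back edge
First back edge: 2 → 11.

2→11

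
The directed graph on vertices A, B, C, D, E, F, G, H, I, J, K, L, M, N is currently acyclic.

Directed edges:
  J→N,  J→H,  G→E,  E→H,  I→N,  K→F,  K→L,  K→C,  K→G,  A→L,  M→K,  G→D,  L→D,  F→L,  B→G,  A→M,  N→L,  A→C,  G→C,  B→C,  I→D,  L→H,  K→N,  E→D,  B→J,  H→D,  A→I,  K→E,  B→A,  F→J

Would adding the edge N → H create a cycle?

Adding N→H creates a cycle iff H can already reach N.
Explore from H: no path reaches N. The graph stays acyclic.

No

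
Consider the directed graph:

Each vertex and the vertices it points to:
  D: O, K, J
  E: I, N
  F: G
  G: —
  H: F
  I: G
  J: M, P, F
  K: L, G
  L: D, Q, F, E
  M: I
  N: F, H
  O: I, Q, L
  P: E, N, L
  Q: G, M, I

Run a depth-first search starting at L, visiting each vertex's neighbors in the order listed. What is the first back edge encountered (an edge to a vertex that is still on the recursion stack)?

O→L

DFS from L (visiting each vertex's neighbors in the order listed); mark gray on enter, black on exit:
L gray
  D gray
    O gray
      I gray
        G gray
        G black
      I black
      Q gray
        Q→G: G black — skip
        M gray
          M→I: I black — skip
        M black
        Q→I: I black — skip
      Q black
      O→L: L is gray → back edge
First back edge: O → L.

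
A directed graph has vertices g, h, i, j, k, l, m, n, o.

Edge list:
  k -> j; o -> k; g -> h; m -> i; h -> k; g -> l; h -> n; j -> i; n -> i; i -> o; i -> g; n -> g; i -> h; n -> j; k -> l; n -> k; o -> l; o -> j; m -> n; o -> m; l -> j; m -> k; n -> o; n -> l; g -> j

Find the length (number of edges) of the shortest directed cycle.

3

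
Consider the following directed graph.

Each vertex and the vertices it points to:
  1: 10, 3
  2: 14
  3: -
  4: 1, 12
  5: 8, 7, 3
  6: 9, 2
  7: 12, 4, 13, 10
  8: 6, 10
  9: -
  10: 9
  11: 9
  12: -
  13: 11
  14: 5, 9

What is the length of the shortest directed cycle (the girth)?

5

For each vertex v, BFS finds the shortest path from v back to v.
The shortest such closed walk is 5 → 8 → 6 → 2 → 14 → 5, length 5.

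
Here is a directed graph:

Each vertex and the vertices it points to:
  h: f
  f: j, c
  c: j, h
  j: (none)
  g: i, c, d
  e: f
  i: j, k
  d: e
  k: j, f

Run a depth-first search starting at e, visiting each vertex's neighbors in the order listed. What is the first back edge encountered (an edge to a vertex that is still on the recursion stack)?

h->f

DFS from e (visiting each vertex's neighbors in the order listed); mark gray on enter, black on exit:
e gray
  f gray
    j gray
    j black
    c gray
      c→j: j black — skip
      h gray
        h→f: f is gray → back edge
First back edge: h → f.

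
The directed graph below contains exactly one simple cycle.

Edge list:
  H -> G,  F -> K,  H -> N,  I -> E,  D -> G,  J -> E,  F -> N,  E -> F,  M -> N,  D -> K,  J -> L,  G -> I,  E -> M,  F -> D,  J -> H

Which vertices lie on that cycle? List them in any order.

DFS with gray/black marking from E:
E gray
  F gray
    D gray
      K gray
      K black
      G gray
        I gray
          I→E: E is gray → back edge
Back edge closes the cycle E → F → D → G → I → E; its vertices are {D, E, F, G, I}.

D, E, F, G, I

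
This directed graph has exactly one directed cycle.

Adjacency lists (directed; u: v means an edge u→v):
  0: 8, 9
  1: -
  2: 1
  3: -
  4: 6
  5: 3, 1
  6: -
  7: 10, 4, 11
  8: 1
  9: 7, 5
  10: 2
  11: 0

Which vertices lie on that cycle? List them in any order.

DFS with gray/black marking from 0:
0 gray
  8 gray
    1 gray
    1 black
  8 black
  9 gray
    7 gray
      10 gray
        2 gray
          2→1: 1 black — skip
        2 black
      10 black
      4 gray
        6 gray
        6 black
      4 black
      11 gray
        11→0: 0 is gray → back edge
Back edge closes the cycle 0 → 9 → 7 → 11 → 0; its vertices are {0, 7, 9, 11}.

0, 7, 9, 11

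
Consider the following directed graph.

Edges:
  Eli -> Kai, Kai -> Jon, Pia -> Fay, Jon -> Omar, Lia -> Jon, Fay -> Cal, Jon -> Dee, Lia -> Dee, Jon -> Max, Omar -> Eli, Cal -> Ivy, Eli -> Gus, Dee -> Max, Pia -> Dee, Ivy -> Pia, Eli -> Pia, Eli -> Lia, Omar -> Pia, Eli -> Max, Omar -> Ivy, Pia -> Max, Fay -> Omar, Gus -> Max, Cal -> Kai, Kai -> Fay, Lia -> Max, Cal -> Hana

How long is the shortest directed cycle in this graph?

For each vertex v, BFS finds the shortest path from v back to v.
The shortest such closed walk is Fay → Omar → Pia → Fay, length 3.

3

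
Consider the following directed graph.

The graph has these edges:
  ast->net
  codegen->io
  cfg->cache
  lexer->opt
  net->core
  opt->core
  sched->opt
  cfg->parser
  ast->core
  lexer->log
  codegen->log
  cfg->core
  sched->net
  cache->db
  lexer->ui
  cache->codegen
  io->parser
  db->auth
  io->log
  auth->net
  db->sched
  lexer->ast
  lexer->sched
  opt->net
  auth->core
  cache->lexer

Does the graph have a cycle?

DFS with white/gray/black marking, starting from io:
io gray
  parser gray
  parser black
  log gray
  log black
io black
core gray
core black
db gray
  auth gray
    net gray
      net→core: core black — skip
    net black
    auth→core: core black — skip
  auth black
  sched gray
    opt gray
      opt→net: net black — skip
      opt→core: core black — skip
    opt black
    sched→net: net black — skip
  sched black
db black
cache gray
  cache→db: db black — skip
  lexer gray
    lexer→sched: sched black — skip
    ui gray
    ui black
    lexer→opt: opt black — skip
    lexer→log: log black — skip
    ast gray
      ast→net: net black — skip
      ast→core: core black — skip
    ast black
  lexer black
  codegen gray
    codegen→log: log black — skip
    codegen→io: io black — skip
  codegen black
cache black
cfg gray
  cfg→core: core black — skip
  cfg→parser: parser black — skip
  cfg→cache: cache black — skip
cfg black
Every edge goes to a white or black vertex — no back edge, so the graph is acyclic.

No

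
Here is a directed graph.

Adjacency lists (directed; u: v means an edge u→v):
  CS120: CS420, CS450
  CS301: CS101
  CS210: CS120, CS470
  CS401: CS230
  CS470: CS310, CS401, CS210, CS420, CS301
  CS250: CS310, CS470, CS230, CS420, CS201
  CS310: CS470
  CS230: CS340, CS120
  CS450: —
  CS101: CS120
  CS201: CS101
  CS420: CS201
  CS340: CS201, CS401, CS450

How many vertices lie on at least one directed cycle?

A vertex is on a directed cycle iff it belongs to a strongly connected component of size ≥ 2 (or has a self-loop).
The vertices on cycles are {CS101, CS120, CS201, CS210, CS230, CS310, CS340, CS401, CS420, CS470} — 10 in total.

10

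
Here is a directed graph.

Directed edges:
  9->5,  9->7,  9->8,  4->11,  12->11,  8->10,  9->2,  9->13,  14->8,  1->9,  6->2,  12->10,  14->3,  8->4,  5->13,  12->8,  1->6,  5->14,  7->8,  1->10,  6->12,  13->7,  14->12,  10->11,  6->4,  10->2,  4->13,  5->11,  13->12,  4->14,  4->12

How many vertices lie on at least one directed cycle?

A vertex is on a directed cycle iff it belongs to a strongly connected component of size ≥ 2 (or has a self-loop).
The vertices on cycles are {4, 7, 8, 12, 13, 14} — 6 in total.

6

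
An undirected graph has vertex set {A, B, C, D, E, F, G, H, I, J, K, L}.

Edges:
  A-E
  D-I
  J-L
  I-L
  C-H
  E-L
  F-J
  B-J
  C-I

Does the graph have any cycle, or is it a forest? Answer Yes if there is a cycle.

No

DFS, tracking each vertex's parent; an edge to a visited non-parent vertex closes a cycle.
Start from L:
visit L (parent –)
  visit J (parent L)
    visit B (parent J)
      B–J: parent, skip
    visit F (parent J)
      F–J: parent, skip
    J–L: parent, skip
  visit E (parent L)
    visit A (parent E)
      A–E: parent, skip
    E–L: parent, skip
  visit I (parent L)
    visit D (parent I)
      D–I: parent, skip
    visit C (parent I)
      C–I: parent, skip
      visit H (parent C)
        H–C: parent, skip
    I–L: parent, skip
visit G (parent –)
visit K (parent –)
No non-parent visited neighbor found — the graph is a forest.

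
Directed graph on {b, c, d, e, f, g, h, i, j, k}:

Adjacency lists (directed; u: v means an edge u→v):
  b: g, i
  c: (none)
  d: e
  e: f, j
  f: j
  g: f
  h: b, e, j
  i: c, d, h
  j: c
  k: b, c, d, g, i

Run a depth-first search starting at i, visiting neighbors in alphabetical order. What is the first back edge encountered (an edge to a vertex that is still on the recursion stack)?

b->i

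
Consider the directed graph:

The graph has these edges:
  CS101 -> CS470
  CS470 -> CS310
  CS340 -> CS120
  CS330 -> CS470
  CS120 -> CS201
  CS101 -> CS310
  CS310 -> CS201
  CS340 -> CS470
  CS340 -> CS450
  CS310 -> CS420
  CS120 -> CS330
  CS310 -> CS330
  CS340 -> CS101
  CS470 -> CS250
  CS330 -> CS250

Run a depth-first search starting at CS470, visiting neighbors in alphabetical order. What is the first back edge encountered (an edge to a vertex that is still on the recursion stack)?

CS330->CS470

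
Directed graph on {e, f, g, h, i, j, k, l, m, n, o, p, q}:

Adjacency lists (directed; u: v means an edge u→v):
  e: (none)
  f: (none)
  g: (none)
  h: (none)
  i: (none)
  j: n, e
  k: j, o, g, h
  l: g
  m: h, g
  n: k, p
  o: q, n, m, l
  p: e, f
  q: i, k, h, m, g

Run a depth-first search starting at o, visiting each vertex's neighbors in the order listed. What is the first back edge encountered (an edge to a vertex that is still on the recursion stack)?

n->k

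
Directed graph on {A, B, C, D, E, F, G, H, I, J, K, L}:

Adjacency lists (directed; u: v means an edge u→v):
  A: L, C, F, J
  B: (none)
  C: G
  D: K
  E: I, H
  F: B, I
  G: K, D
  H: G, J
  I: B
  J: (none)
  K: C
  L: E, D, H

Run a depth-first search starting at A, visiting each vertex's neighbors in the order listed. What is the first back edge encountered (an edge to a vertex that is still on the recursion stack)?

DFS from A (visiting each vertex's neighbors in the order listed); mark gray on enter, black on exit:
A gray
  L gray
    E gray
      I gray
        B gray
        B black
      I black
      H gray
        G gray
          K gray
            C gray
              C→G: G is gray → back edge
First back edge: C → G.

C→G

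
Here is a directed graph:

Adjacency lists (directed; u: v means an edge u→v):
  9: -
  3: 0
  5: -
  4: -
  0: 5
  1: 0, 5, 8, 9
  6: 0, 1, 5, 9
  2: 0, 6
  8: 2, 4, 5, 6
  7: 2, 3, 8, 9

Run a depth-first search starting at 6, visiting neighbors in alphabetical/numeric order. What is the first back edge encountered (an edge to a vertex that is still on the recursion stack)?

2->6

DFS from 6 (visiting neighbors in alphabetical/numeric order); mark gray on enter, black on exit:
6 gray
  0 gray
    5 gray
    5 black
  0 black
  1 gray
    1→0: 0 black — skip
    1→5: 5 black — skip
    8 gray
      2 gray
        2→0: 0 black — skip
        2→6: 6 is gray → back edge
First back edge: 2 → 6.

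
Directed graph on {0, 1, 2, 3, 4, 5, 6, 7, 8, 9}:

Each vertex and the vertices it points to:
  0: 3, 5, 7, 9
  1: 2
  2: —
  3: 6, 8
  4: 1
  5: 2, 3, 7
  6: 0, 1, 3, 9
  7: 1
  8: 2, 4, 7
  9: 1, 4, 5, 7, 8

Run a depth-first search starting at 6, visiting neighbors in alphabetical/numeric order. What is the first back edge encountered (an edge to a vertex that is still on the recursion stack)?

3->6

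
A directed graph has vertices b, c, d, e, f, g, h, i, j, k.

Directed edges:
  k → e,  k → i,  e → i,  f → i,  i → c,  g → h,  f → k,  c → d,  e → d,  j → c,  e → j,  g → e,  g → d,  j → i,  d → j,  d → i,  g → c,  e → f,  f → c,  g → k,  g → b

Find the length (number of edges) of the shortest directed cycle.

3

For each vertex v, BFS finds the shortest path from v back to v.
The shortest such closed walk is e → f → k → e, length 3.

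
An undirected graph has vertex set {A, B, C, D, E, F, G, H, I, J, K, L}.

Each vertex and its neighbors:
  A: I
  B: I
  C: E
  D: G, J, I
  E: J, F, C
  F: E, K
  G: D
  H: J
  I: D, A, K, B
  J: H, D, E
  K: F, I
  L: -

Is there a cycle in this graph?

DFS, tracking each vertex's parent; an edge to a visited non-parent vertex closes a cycle.
Start from K:
visit K (parent –)
  visit F (parent K)
    visit E (parent F)
      visit J (parent E)
        visit H (parent J)
          H–J: parent, skip
        visit D (parent J)
          visit G (parent D)
            G–D: parent, skip
          D–J: parent, skip
          visit I (parent D)
            I–D: parent, skip
            visit A (parent I)
              A–I: parent, skip
            I–K: K visited and ≠ parent → cycle
Cycle: K – F – E – J – D – I – K.

Yes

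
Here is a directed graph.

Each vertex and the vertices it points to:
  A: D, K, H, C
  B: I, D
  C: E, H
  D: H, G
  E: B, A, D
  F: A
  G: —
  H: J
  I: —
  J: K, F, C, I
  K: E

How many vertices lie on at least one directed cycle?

A vertex is on a directed cycle iff it belongs to a strongly connected component of size ≥ 2 (or has a self-loop).
The vertices on cycles are {A, B, C, D, E, F, H, J, K} — 9 in total.

9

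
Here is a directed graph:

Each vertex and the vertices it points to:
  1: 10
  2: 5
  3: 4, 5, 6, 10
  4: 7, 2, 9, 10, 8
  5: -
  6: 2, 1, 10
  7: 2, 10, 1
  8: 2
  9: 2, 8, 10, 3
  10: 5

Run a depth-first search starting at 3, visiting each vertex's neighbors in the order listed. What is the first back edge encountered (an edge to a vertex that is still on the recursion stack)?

DFS from 3 (visiting each vertex's neighbors in the order listed); mark gray on enter, black on exit:
3 gray
  4 gray
    7 gray
      2 gray
        5 gray
        5 black
      2 black
      10 gray
        10→5: 5 black — skip
      10 black
      1 gray
        1→10: 10 black — skip
      1 black
    7 black
    4→2: 2 black — skip
    9 gray
      9→2: 2 black — skip
      8 gray
        8→2: 2 black — skip
      8 black
      9→10: 10 black — skip
      9→3: 3 is gray → back edge
First back edge: 9 → 3.

9→3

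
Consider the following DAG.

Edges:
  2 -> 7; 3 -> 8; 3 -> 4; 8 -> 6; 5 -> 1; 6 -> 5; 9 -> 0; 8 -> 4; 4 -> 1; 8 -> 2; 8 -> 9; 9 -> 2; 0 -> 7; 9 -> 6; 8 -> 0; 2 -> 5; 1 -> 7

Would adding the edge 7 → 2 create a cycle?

Yes

Adding 7→2 creates a cycle iff 2 can already reach 7.
Path from 2: 2 → 7.
So 2 → … → 7 → 2 is a cycle.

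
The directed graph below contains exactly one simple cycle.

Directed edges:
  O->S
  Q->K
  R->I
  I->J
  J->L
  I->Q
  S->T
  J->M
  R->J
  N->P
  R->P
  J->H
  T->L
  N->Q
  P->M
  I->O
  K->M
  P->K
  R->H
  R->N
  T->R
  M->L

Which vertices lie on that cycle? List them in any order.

I, O, R, S, T

DFS with gray/black marking from T:
T gray
  L gray
  L black
  R gray
    P gray
      K gray
        M gray
          M→L: L black — skip
        M black
      K black
      P→M: M black — skip
    P black
    N gray
      Q gray
        Q→K: K black — skip
      Q black
      N→P: P black — skip
    N black
    I gray
      J gray
        J→M: M black — skip
        J→L: L black — skip
        H gray
        H black
      J black
      O gray
        S gray
          S→T: T is gray → back edge
Back edge closes the cycle T → R → I → O → S → T; its vertices are {I, O, R, S, T}.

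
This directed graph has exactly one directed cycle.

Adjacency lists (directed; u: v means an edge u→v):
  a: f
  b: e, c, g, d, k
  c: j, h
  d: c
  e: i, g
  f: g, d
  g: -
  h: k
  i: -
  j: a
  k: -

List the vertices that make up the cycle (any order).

DFS with gray/black marking from d:
d gray
  c gray
    j gray
      a gray
        f gray
          g gray
          g black
          f→d: d is gray → back edge
Back edge closes the cycle d → c → j → a → f → d; its vertices are {a, c, d, f, j}.

a, c, d, f, j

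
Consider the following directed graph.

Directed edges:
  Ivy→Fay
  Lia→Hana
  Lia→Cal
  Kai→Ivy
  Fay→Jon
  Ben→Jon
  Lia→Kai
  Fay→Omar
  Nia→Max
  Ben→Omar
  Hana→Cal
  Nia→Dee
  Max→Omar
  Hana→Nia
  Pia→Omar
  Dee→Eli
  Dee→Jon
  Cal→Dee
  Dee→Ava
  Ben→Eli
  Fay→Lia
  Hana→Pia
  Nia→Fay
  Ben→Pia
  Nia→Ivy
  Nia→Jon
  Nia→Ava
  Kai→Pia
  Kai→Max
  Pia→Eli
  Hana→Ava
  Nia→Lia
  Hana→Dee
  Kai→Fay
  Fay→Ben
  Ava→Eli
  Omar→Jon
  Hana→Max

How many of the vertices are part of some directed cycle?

A vertex is on a directed cycle iff it belongs to a strongly connected component of size ≥ 2 (or has a self-loop).
The vertices on cycles are {Fay, Ivy, Kai, Lia, Nia, Hana} — 6 in total.

6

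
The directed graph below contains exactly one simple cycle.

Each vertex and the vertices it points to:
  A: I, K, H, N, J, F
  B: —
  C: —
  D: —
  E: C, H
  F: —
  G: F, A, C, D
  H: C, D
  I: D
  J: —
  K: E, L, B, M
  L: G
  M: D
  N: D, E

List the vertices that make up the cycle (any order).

DFS with gray/black marking from A:
A gray
  I gray
    D gray
    D black
  I black
  K gray
    E gray
      C gray
      C black
      H gray
        H→C: C black — skip
        H→D: D black — skip
      H black
    E black
    L gray
      G gray
        F gray
        F black
        G→A: A is gray → back edge
Back edge closes the cycle A → K → L → G → A; its vertices are {A, G, K, L}.

A, G, K, L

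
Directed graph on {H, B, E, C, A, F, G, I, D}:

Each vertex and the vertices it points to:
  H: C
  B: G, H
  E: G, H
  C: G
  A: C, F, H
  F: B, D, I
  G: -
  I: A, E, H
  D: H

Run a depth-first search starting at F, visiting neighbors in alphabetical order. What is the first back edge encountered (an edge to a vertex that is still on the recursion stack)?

DFS from F (visiting neighbors in alphabetical order); mark gray on enter, black on exit:
F gray
  B gray
    G gray
    G black
    H gray
      C gray
        C→G: G black — skip
      C black
    H black
  B black
  D gray
    D→H: H black — skip
  D black
  I gray
    A gray
      A→C: C black — skip
      A→F: F is gray → back edge
First back edge: A → F.

A→F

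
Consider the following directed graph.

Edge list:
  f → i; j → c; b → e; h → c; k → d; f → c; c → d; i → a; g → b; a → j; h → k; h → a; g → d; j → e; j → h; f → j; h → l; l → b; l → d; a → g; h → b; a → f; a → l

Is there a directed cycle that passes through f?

Yes

f is on a cycle iff f can reach itself via ≥1 edge.
f → i → a → f — yes.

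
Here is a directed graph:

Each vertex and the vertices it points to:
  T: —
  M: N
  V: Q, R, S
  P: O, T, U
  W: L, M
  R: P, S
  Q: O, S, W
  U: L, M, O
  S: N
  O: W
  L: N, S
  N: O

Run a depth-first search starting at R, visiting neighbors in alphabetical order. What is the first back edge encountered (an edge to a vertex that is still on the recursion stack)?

N→O

DFS from R (visiting neighbors in alphabetical order); mark gray on enter, black on exit:
R gray
  P gray
    O gray
      W gray
        L gray
          N gray
            N→O: O is gray → back edge
First back edge: N → O.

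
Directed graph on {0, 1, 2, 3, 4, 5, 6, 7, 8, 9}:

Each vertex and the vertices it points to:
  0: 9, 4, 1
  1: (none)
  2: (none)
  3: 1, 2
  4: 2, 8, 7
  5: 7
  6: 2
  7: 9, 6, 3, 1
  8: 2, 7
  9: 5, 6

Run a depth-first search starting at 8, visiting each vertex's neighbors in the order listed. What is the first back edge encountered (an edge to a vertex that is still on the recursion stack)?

5→7

DFS from 8 (visiting each vertex's neighbors in the order listed); mark gray on enter, black on exit:
8 gray
  2 gray
  2 black
  7 gray
    9 gray
      5 gray
        5→7: 7 is gray → back edge
First back edge: 5 → 7.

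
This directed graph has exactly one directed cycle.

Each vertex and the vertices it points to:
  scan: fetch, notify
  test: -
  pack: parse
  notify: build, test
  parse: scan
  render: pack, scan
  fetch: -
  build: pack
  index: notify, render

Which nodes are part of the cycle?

DFS with gray/black marking from scan:
scan gray
  fetch gray
  fetch black
  notify gray
    build gray
      pack gray
        parse gray
          parse→scan: scan is gray → back edge
Back edge closes the cycle scan → notify → build → pack → parse → scan; its vertices are {pack, scan, build, parse, notify}.

pack, scan, build, parse, notify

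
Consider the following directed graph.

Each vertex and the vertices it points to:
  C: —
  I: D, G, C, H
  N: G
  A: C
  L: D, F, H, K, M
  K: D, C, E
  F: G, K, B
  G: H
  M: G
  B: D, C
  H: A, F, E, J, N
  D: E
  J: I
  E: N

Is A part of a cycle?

A lies on a cycle iff there is a path from A back to itself.
Exploring from A, it never reaches itself; equivalently, its strongly connected component is a singleton.

No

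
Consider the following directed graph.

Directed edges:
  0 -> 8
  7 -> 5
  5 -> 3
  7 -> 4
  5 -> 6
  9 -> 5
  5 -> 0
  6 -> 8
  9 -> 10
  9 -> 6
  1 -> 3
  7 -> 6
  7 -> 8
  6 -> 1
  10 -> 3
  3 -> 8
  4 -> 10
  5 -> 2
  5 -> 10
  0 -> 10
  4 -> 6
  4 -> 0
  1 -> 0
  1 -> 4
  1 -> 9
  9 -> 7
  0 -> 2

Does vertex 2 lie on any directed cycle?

2 lies on a cycle iff there is a path from 2 back to itself.
Exploring from 2, it never reaches itself; equivalently, its strongly connected component is a singleton.

No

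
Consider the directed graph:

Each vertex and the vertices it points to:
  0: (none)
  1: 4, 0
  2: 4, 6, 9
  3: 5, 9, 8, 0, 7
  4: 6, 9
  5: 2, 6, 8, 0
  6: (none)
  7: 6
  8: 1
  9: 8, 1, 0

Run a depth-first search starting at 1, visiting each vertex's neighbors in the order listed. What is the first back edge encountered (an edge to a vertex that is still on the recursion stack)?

DFS from 1 (visiting each vertex's neighbors in the order listed); mark gray on enter, black on exit:
1 gray
  4 gray
    6 gray
    6 black
    9 gray
      8 gray
        8→1: 1 is gray → back edge
First back edge: 8 → 1.

8->1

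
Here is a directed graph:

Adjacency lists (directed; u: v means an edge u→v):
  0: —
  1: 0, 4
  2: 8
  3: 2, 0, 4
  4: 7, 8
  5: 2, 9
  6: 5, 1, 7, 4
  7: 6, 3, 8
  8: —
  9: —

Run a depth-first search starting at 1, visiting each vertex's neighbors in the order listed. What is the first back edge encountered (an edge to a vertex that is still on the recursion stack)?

6->1

DFS from 1 (visiting each vertex's neighbors in the order listed); mark gray on enter, black on exit:
1 gray
  0 gray
  0 black
  4 gray
    7 gray
      6 gray
        5 gray
          2 gray
            8 gray
            8 black
          2 black
          9 gray
          9 black
        5 black
        6→1: 1 is gray → back edge
First back edge: 6 → 1.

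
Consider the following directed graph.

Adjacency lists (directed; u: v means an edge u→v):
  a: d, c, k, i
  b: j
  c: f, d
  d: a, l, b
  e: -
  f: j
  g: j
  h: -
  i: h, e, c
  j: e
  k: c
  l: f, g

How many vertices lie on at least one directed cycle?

5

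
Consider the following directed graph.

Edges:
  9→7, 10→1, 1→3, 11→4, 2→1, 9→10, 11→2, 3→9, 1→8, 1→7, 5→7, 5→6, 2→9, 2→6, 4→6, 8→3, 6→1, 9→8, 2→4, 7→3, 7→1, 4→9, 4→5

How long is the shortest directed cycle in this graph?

For each vertex v, BFS finds the shortest path from v back to v.
The shortest such closed walk is 7 → 1 → 7, length 2.

2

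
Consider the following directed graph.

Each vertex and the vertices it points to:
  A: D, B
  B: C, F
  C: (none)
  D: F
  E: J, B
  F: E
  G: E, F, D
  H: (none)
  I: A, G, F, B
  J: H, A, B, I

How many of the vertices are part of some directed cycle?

8

A vertex is on a directed cycle iff it belongs to a strongly connected component of size ≥ 2 (or has a self-loop).
The vertices on cycles are {A, B, D, E, F, G, I, J} — 8 in total.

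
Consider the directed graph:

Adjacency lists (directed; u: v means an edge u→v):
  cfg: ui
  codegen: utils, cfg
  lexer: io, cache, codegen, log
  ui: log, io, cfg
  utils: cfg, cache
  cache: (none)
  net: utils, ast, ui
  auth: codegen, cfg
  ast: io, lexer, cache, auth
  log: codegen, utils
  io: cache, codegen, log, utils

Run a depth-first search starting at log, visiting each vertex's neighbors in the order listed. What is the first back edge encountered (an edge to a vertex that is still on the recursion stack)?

DFS from log (visiting each vertex's neighbors in the order listed); mark gray on enter, black on exit:
log gray
  codegen gray
    utils gray
      cfg gray
        ui gray
          ui→log: log is gray → back edge
First back edge: ui → log.

ui->log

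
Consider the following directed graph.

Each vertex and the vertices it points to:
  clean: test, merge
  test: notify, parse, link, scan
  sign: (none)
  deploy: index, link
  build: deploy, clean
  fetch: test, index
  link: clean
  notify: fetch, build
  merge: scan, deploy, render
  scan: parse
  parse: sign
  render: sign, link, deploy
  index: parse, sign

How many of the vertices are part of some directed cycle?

9

A vertex is on a directed cycle iff it belongs to a strongly connected component of size ≥ 2 (or has a self-loop).
The vertices on cycles are {link, test, build, clean, fetch, merge, deploy, notify, render} — 9 in total.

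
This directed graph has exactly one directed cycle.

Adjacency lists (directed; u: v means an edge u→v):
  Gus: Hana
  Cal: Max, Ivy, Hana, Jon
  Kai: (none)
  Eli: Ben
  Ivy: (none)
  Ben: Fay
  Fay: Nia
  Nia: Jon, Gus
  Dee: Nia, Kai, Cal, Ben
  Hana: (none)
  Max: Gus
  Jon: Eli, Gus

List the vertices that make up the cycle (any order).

DFS with gray/black marking from Ben:
Ben gray
  Fay gray
    Nia gray
      Jon gray
        Eli gray
          Eli→Ben: Ben is gray → back edge
Back edge closes the cycle Ben → Fay → Nia → Jon → Eli → Ben; its vertices are {Ben, Eli, Fay, Jon, Nia}.

Ben, Eli, Fay, Jon, Nia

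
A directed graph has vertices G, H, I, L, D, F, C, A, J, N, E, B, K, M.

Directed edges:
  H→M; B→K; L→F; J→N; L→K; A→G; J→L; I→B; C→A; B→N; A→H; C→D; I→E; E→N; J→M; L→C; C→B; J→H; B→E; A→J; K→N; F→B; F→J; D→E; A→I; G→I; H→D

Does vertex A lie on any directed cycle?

A is on a cycle iff A can reach itself via ≥1 edge.
A → J → L → C → A — yes.

Yes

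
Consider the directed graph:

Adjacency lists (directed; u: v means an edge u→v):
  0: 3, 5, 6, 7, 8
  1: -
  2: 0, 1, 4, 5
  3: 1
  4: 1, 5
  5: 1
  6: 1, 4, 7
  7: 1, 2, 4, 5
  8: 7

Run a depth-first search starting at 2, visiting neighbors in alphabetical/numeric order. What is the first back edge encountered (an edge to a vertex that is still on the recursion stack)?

DFS from 2 (visiting neighbors in alphabetical/numeric order); mark gray on enter, black on exit:
2 gray
  0 gray
    3 gray
      1 gray
      1 black
    3 black
    5 gray
      5→1: 1 black — skip
    5 black
    6 gray
      6→1: 1 black — skip
      4 gray
        4→1: 1 black — skip
        4→5: 5 black — skip
      4 black
      7 gray
        7→1: 1 black — skip
        7→2: 2 is gray → back edge
First back edge: 7 → 2.

7→2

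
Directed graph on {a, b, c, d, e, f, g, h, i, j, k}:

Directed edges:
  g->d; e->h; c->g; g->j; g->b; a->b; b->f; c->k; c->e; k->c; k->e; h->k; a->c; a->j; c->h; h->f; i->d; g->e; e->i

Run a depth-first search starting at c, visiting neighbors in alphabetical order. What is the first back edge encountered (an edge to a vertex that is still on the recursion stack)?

DFS from c (visiting neighbors in alphabetical order); mark gray on enter, black on exit:
c gray
  e gray
    h gray
      f gray
      f black
      k gray
        k→c: c is gray → back edge
First back edge: k → c.

k→c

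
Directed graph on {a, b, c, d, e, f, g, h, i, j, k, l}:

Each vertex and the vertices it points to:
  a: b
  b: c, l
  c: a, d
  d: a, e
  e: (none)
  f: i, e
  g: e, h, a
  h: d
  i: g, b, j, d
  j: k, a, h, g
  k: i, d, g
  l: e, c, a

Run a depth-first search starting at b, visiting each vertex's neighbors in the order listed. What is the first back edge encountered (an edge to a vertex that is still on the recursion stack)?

a→b

DFS from b (visiting each vertex's neighbors in the order listed); mark gray on enter, black on exit:
b gray
  c gray
    a gray
      a→b: b is gray → back edge
First back edge: a → b.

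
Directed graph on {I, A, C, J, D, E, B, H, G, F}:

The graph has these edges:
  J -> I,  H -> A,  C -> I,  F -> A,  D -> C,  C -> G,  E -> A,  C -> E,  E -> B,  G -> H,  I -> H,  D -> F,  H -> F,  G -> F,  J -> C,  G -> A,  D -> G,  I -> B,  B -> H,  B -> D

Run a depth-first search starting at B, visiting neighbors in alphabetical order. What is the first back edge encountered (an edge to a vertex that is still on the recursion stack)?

E→B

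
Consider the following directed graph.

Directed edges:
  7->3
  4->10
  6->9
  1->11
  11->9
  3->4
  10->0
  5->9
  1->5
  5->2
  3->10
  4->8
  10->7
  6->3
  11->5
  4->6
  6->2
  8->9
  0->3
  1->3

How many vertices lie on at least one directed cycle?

6

A vertex is on a directed cycle iff it belongs to a strongly connected component of size ≥ 2 (or has a self-loop).
The vertices on cycles are {0, 3, 4, 6, 7, 10} — 6 in total.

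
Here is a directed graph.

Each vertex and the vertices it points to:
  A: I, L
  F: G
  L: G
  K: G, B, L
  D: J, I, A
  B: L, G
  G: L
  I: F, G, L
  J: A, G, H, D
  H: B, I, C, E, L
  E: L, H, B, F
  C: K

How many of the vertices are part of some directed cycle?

6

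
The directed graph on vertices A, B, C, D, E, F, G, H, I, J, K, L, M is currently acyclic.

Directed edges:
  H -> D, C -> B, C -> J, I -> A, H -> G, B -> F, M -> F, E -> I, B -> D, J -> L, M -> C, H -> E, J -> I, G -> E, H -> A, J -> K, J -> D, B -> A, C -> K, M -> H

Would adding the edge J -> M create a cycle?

Yes

Adding J→M creates a cycle iff M can already reach J.
Path from M: M → C → J.
So M → … → J → M is a cycle.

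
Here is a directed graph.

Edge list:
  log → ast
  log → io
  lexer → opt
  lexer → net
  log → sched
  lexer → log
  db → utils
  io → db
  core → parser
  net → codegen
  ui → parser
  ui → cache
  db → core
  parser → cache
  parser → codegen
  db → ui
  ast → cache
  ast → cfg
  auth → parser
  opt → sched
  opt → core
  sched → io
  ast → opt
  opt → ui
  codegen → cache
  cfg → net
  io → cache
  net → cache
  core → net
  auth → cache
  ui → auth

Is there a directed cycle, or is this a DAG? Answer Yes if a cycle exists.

No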